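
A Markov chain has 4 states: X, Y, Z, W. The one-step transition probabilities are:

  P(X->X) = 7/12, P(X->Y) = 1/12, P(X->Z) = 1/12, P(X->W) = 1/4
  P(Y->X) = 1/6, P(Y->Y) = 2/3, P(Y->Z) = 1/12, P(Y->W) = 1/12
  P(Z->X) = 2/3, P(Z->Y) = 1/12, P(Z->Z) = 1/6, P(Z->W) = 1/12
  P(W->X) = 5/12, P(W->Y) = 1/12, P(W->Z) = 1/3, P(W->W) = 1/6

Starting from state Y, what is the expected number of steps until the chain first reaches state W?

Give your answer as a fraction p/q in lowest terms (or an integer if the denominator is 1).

Answer: 132/19

Derivation:
Let h_i = expected steps to first reach W from state i.
Boundary: h_W = 0.
First-step equations for the other states:
  h_X = 1 + 7/12*h_X + 1/12*h_Y + 1/12*h_Z + 1/4*h_W
  h_Y = 1 + 1/6*h_X + 2/3*h_Y + 1/12*h_Z + 1/12*h_W
  h_Z = 1 + 2/3*h_X + 1/12*h_Y + 1/6*h_Z + 1/12*h_W

Substituting h_W = 0 and rearranging gives the linear system (I - Q) h = 1:
  [5/12, -1/12, -1/12] . (h_X, h_Y, h_Z) = 1
  [-1/6, 1/3, -1/12] . (h_X, h_Y, h_Z) = 1
  [-2/3, -1/12, 5/6] . (h_X, h_Y, h_Z) = 1

Solving yields:
  h_X = 660/133
  h_Y = 132/19
  h_Z = 780/133

Starting state is Y, so the expected hitting time is h_Y = 132/19.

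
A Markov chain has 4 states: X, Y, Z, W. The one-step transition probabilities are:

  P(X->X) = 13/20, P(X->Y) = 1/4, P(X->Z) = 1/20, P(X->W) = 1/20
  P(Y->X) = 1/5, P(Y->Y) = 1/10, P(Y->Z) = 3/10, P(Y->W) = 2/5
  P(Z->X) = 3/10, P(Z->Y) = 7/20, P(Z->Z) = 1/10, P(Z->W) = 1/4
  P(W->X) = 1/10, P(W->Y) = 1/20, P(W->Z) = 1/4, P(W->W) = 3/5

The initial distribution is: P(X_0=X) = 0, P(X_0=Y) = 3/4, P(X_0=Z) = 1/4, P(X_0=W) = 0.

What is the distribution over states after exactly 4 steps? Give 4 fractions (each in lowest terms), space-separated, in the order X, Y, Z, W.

Propagating the distribution step by step (d_{t+1} = d_t * P):
d_0 = (X=0, Y=3/4, Z=1/4, W=0)
  d_1[X] = 0*13/20 + 3/4*1/5 + 1/4*3/10 + 0*1/10 = 9/40
  d_1[Y] = 0*1/4 + 3/4*1/10 + 1/4*7/20 + 0*1/20 = 13/80
  d_1[Z] = 0*1/20 + 3/4*3/10 + 1/4*1/10 + 0*1/4 = 1/4
  d_1[W] = 0*1/20 + 3/4*2/5 + 1/4*1/4 + 0*3/5 = 29/80
d_1 = (X=9/40, Y=13/80, Z=1/4, W=29/80)
  d_2[X] = 9/40*13/20 + 13/80*1/5 + 1/4*3/10 + 29/80*1/10 = 29/100
  d_2[Y] = 9/40*1/4 + 13/80*1/10 + 1/4*7/20 + 29/80*1/20 = 57/320
  d_2[Z] = 9/40*1/20 + 13/80*3/10 + 1/4*1/10 + 29/80*1/4 = 281/1600
  d_2[W] = 9/40*1/20 + 13/80*2/5 + 1/4*1/4 + 29/80*3/5 = 57/160
d_2 = (X=29/100, Y=57/320, Z=281/1600, W=57/160)
  d_3[X] = 29/100*13/20 + 57/320*1/5 + 281/1600*3/10 + 57/160*1/10 = 4999/16000
  d_3[Y] = 29/100*1/4 + 57/320*1/10 + 281/1600*7/20 + 57/160*1/20 = 5427/32000
  d_3[Z] = 29/100*1/20 + 57/320*3/10 + 281/1600*1/10 + 57/160*1/4 = 2793/16000
  d_3[W] = 29/100*1/20 + 57/320*2/5 + 281/1600*1/4 + 57/160*3/5 = 10989/32000
d_3 = (X=4999/16000, Y=5427/32000, Z=2793/16000, W=10989/32000)
  d_4[X] = 4999/16000*13/20 + 5427/32000*1/5 + 2793/16000*3/10 + 10989/32000*1/10 = 25897/80000
  d_4[Y] = 4999/16000*1/4 + 5427/32000*1/10 + 2793/16000*7/20 + 10989/32000*1/20 = 22187/128000
  d_4[Z] = 4999/16000*1/20 + 5427/32000*3/10 + 2793/16000*1/10 + 10989/32000*1/4 = 108677/640000
  d_4[W] = 4999/16000*1/20 + 5427/32000*2/5 + 2793/16000*1/4 + 10989/32000*3/5 = 53303/160000
d_4 = (X=25897/80000, Y=22187/128000, Z=108677/640000, W=53303/160000)

Answer: 25897/80000 22187/128000 108677/640000 53303/160000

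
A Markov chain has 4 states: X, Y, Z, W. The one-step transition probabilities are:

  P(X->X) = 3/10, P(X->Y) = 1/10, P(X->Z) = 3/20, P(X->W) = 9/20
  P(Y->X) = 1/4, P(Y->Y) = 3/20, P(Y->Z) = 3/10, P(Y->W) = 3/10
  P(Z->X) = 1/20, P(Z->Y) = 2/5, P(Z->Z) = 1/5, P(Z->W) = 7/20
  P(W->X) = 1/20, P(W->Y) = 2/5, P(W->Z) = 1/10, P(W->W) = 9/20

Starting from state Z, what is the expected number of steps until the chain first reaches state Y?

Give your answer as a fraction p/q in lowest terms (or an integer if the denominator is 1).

Answer: 50/19

Derivation:
Let h_i = expected steps to first reach Y from state i.
Boundary: h_Y = 0.
First-step equations for the other states:
  h_X = 1 + 3/10*h_X + 1/10*h_Y + 3/20*h_Z + 9/20*h_W
  h_Z = 1 + 1/20*h_X + 2/5*h_Y + 1/5*h_Z + 7/20*h_W
  h_W = 1 + 1/20*h_X + 2/5*h_Y + 1/10*h_Z + 9/20*h_W

Substituting h_Y = 0 and rearranging gives the linear system (I - Q) h = 1:
  [7/10, -3/20, -9/20] . (h_X, h_Z, h_W) = 1
  [-1/20, 4/5, -7/20] . (h_X, h_Z, h_W) = 1
  [-1/20, -1/10, 11/20] . (h_X, h_Z, h_W) = 1

Solving yields:
  h_X = 70/19
  h_Z = 50/19
  h_W = 50/19

Starting state is Z, so the expected hitting time is h_Z = 50/19.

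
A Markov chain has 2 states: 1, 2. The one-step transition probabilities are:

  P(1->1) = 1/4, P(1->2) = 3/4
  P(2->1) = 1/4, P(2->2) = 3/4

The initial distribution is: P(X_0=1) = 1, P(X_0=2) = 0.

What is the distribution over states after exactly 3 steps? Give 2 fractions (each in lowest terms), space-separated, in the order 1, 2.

Answer: 1/4 3/4

Derivation:
Propagating the distribution step by step (d_{t+1} = d_t * P):
d_0 = (1=1, 2=0)
  d_1[1] = 1*1/4 + 0*1/4 = 1/4
  d_1[2] = 1*3/4 + 0*3/4 = 3/4
d_1 = (1=1/4, 2=3/4)
  d_2[1] = 1/4*1/4 + 3/4*1/4 = 1/4
  d_2[2] = 1/4*3/4 + 3/4*3/4 = 3/4
d_2 = (1=1/4, 2=3/4)
  d_3[1] = 1/4*1/4 + 3/4*1/4 = 1/4
  d_3[2] = 1/4*3/4 + 3/4*3/4 = 3/4
d_3 = (1=1/4, 2=3/4)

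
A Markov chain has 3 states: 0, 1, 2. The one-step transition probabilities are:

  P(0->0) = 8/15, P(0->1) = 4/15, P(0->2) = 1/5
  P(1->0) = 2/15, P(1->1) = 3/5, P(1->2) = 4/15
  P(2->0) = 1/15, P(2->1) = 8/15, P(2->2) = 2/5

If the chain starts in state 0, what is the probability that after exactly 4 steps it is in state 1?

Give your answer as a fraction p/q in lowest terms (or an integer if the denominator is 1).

Computing P^4 by repeated multiplication:
P^1 =
  0: [8/15, 4/15, 1/5]
  1: [2/15, 3/5, 4/15]
  2: [1/15, 8/15, 2/5]
P^2 =
  0: [1/3, 92/225, 58/225]
  1: [38/225, 121/225, 22/75]
  2: [2/15, 124/225, 71/225]
P^3 =
  0: [842/3375, 1592/3375, 941/3375]
  1: [68/375, 1769/3375, 994/3375]
  2: [559/3375, 1804/3375, 1012/3375]
P^4 =
  0: [10861/50625, 8408/16875, 2908/10125]
  1: [9428/50625, 26321/50625, 14876/50625]
  2: [9092/50625, 328/625, 2993/10125]

(P^4)[0 -> 1] = 8408/16875

Answer: 8408/16875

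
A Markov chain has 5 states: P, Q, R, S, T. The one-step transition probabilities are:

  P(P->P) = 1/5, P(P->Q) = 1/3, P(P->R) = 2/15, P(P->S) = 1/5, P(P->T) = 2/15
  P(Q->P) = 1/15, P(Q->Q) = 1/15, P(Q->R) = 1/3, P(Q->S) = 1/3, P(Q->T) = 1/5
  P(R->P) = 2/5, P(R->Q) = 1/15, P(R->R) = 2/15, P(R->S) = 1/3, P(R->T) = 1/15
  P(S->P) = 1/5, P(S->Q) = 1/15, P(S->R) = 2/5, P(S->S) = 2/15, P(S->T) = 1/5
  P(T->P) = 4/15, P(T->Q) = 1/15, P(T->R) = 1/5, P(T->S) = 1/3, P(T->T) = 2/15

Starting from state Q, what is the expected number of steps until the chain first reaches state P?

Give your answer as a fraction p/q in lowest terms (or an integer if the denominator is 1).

Let h_i = expected steps to first reach P from state i.
Boundary: h_P = 0.
First-step equations for the other states:
  h_Q = 1 + 1/15*h_P + 1/15*h_Q + 1/3*h_R + 1/3*h_S + 1/5*h_T
  h_R = 1 + 2/5*h_P + 1/15*h_Q + 2/15*h_R + 1/3*h_S + 1/15*h_T
  h_S = 1 + 1/5*h_P + 1/15*h_Q + 2/5*h_R + 2/15*h_S + 1/5*h_T
  h_T = 1 + 4/15*h_P + 1/15*h_Q + 1/5*h_R + 1/3*h_S + 2/15*h_T

Substituting h_P = 0 and rearranging gives the linear system (I - Q) h = 1:
  [14/15, -1/3, -1/3, -1/5] . (h_Q, h_R, h_S, h_T) = 1
  [-1/15, 13/15, -1/3, -1/15] . (h_Q, h_R, h_S, h_T) = 1
  [-1/15, -2/5, 13/15, -1/5] . (h_Q, h_R, h_S, h_T) = 1
  [-1/15, -1/5, -1/3, 13/15] . (h_Q, h_R, h_S, h_T) = 1

Solving yields:
  h_Q = 12780/2893
  h_R = 9450/2893
  h_S = 11175/2893
  h_T = 10800/2893

Starting state is Q, so the expected hitting time is h_Q = 12780/2893.

Answer: 12780/2893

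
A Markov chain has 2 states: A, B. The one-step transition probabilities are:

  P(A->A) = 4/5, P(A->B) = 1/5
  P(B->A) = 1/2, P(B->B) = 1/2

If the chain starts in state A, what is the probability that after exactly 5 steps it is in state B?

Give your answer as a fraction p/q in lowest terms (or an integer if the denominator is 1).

Computing P^5 by repeated multiplication:
P^1 =
  A: [4/5, 1/5]
  B: [1/2, 1/2]
P^2 =
  A: [37/50, 13/50]
  B: [13/20, 7/20]
P^3 =
  A: [361/500, 139/500]
  B: [139/200, 61/200]
P^4 =
  A: [3583/5000, 1417/5000]
  B: [1417/2000, 583/2000]
P^5 =
  A: [35749/50000, 14251/50000]
  B: [14251/20000, 5749/20000]

(P^5)[A -> B] = 14251/50000

Answer: 14251/50000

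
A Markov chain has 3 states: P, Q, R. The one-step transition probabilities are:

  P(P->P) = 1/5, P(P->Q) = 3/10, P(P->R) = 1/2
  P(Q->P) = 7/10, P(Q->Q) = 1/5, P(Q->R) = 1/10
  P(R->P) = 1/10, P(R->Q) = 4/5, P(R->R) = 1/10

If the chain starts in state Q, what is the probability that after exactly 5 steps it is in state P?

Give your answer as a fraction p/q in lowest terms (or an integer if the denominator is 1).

Computing P^5 by repeated multiplication:
P^1 =
  P: [1/5, 3/10, 1/2]
  Q: [7/10, 1/5, 1/10]
  R: [1/10, 4/5, 1/10]
P^2 =
  P: [3/10, 13/25, 9/50]
  Q: [29/100, 33/100, 19/50]
  R: [59/100, 27/100, 7/50]
P^3 =
  P: [221/500, 169/500, 11/50]
  Q: [327/1000, 457/1000, 27/125]
  R: [321/1000, 343/1000, 42/125]
P^4 =
  P: [347/1000, 1881/5000, 173/625]
  Q: [4069/10000, 3623/10000, 577/2500]
  R: [3379/10000, 4337/10000, 571/2500]
P^5 =
  P: [18021/50000, 20039/50000, 597/2500]
  Q: [35807/100000, 37917/100000, 6569/25000]
  R: [39401/100000, 37083/100000, 5879/25000]

(P^5)[Q -> P] = 35807/100000

Answer: 35807/100000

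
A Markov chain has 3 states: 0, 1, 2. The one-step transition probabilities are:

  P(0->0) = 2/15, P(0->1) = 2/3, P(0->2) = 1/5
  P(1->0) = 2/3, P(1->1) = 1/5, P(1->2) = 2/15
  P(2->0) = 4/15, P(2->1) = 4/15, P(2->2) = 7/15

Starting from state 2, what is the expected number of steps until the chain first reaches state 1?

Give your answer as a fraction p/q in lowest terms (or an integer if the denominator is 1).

Let h_i = expected steps to first reach 1 from state i.
Boundary: h_1 = 0.
First-step equations for the other states:
  h_0 = 1 + 2/15*h_0 + 2/3*h_1 + 1/5*h_2
  h_2 = 1 + 4/15*h_0 + 4/15*h_1 + 7/15*h_2

Substituting h_1 = 0 and rearranging gives the linear system (I - Q) h = 1:
  [13/15, -1/5] . (h_0, h_2) = 1
  [-4/15, 8/15] . (h_0, h_2) = 1

Solving yields:
  h_0 = 165/92
  h_2 = 255/92

Starting state is 2, so the expected hitting time is h_2 = 255/92.

Answer: 255/92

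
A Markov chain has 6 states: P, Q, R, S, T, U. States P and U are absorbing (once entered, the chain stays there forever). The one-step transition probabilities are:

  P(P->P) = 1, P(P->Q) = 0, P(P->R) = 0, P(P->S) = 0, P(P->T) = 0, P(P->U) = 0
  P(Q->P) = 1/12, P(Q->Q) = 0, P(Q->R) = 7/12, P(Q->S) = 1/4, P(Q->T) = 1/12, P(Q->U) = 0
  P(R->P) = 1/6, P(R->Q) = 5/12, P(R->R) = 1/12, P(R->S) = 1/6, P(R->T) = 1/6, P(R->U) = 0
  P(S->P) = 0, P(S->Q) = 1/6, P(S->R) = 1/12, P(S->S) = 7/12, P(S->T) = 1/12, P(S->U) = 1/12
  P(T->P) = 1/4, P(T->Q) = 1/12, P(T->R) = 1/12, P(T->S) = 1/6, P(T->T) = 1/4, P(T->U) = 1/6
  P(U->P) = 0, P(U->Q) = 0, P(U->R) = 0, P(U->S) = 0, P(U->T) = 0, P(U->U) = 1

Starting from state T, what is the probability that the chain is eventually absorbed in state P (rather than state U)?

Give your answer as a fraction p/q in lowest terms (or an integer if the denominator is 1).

Answer: 185/308

Derivation:
Let a_i = P(absorbed in P | start in state i).
Boundary conditions: a_P = 1, a_U = 0.
For each transient state i, a_i = sum_j P(i->j) * a_j:
  a_Q = 1/12*a_P + 0*a_Q + 7/12*a_R + 1/4*a_S + 1/12*a_T + 0*a_U
  a_R = 1/6*a_P + 5/12*a_Q + 1/12*a_R + 1/6*a_S + 1/6*a_T + 0*a_U
  a_S = 0*a_P + 1/6*a_Q + 1/12*a_R + 7/12*a_S + 1/12*a_T + 1/12*a_U
  a_T = 1/4*a_P + 1/12*a_Q + 1/12*a_R + 1/6*a_S + 1/4*a_T + 1/6*a_U

Substituting a_P = 1 and a_U = 0, rearrange to (I - Q) a = r where r[i] = P(i -> P):
  [1, -7/12, -1/4, -1/12] . (a_Q, a_R, a_S, a_T) = 1/12
  [-5/12, 11/12, -1/6, -1/6] . (a_Q, a_R, a_S, a_T) = 1/6
  [-1/6, -1/12, 5/12, -1/12] . (a_Q, a_R, a_S, a_T) = 0
  [-1/12, -1/12, -1/6, 3/4] . (a_Q, a_R, a_S, a_T) = 1/4

Solving yields:
  a_Q = 1643/2464
  a_R = 1699/2464
  a_S = 1293/2464
  a_T = 185/308

Starting state is T, so the absorption probability is a_T = 185/308.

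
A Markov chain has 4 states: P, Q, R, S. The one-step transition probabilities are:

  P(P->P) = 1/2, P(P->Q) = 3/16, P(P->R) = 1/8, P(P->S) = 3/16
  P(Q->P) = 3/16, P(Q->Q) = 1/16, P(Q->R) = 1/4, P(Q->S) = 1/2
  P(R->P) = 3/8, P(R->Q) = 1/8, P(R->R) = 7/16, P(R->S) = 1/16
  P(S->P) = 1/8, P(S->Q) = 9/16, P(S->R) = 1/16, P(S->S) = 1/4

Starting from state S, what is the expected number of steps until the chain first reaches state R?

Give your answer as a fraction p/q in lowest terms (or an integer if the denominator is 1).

Let h_i = expected steps to first reach R from state i.
Boundary: h_R = 0.
First-step equations for the other states:
  h_P = 1 + 1/2*h_P + 3/16*h_Q + 1/8*h_R + 3/16*h_S
  h_Q = 1 + 3/16*h_P + 1/16*h_Q + 1/4*h_R + 1/2*h_S
  h_S = 1 + 1/8*h_P + 9/16*h_Q + 1/16*h_R + 1/4*h_S

Substituting h_R = 0 and rearranging gives the linear system (I - Q) h = 1:
  [1/2, -3/16, -3/16] . (h_P, h_Q, h_S) = 1
  [-3/16, 15/16, -1/2] . (h_P, h_Q, h_S) = 1
  [-1/8, -9/16, 3/4] . (h_P, h_Q, h_S) = 1

Solving yields:
  h_P = 1280/179
  h_Q = 3440/537
  h_S = 1312/179

Starting state is S, so the expected hitting time is h_S = 1312/179.

Answer: 1312/179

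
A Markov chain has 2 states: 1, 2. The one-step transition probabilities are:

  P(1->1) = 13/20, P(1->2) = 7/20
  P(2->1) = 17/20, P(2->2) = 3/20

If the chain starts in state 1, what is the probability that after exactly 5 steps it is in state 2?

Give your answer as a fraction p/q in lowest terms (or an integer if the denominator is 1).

Computing P^5 by repeated multiplication:
P^1 =
  1: [13/20, 7/20]
  2: [17/20, 3/20]
P^2 =
  1: [18/25, 7/25]
  2: [17/25, 8/25]
P^3 =
  1: [353/500, 147/500]
  2: [357/500, 143/500]
P^4 =
  1: [443/625, 182/625]
  2: [442/625, 183/625]
P^5 =
  1: [8853/12500, 3647/12500]
  2: [8857/12500, 3643/12500]

(P^5)[1 -> 2] = 3647/12500

Answer: 3647/12500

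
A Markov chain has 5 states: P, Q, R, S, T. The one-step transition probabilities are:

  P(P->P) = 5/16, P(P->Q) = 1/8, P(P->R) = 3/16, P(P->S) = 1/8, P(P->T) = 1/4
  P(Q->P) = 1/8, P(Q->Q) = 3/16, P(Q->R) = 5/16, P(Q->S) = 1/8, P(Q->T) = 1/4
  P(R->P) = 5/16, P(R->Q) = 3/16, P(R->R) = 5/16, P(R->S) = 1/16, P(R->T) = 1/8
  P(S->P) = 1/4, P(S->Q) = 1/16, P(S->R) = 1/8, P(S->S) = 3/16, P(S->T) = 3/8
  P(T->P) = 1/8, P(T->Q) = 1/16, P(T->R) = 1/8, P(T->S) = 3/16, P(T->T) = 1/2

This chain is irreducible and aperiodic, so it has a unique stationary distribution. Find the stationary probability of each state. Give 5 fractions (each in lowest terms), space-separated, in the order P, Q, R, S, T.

Answer: 4009/18121 2092/18121 3579/18121 2569/18121 5872/18121

Derivation:
The stationary distribution satisfies pi = pi * P, i.e.:
  pi_P = 5/16*pi_P + 1/8*pi_Q + 5/16*pi_R + 1/4*pi_S + 1/8*pi_T
  pi_Q = 1/8*pi_P + 3/16*pi_Q + 3/16*pi_R + 1/16*pi_S + 1/16*pi_T
  pi_R = 3/16*pi_P + 5/16*pi_Q + 5/16*pi_R + 1/8*pi_S + 1/8*pi_T
  pi_S = 1/8*pi_P + 1/8*pi_Q + 1/16*pi_R + 3/16*pi_S + 3/16*pi_T
  pi_T = 1/4*pi_P + 1/4*pi_Q + 1/8*pi_R + 3/8*pi_S + 1/2*pi_T
with normalization: pi_P + pi_Q + pi_R + pi_S + pi_T = 1.

Using the first 4 balance equations plus normalization, the linear system A*pi = b is:
  [-11/16, 1/8, 5/16, 1/4, 1/8] . pi = 0
  [1/8, -13/16, 3/16, 1/16, 1/16] . pi = 0
  [3/16, 5/16, -11/16, 1/8, 1/8] . pi = 0
  [1/8, 1/8, 1/16, -13/16, 3/16] . pi = 0
  [1, 1, 1, 1, 1] . pi = 1

Solving yields:
  pi_P = 4009/18121
  pi_Q = 2092/18121
  pi_R = 3579/18121
  pi_S = 2569/18121
  pi_T = 5872/18121

Verification (pi * P):
  4009/18121*5/16 + 2092/18121*1/8 + 3579/18121*5/16 + 2569/18121*1/4 + 5872/18121*1/8 = 4009/18121 = pi_P  (ok)
  4009/18121*1/8 + 2092/18121*3/16 + 3579/18121*3/16 + 2569/18121*1/16 + 5872/18121*1/16 = 2092/18121 = pi_Q  (ok)
  4009/18121*3/16 + 2092/18121*5/16 + 3579/18121*5/16 + 2569/18121*1/8 + 5872/18121*1/8 = 3579/18121 = pi_R  (ok)
  4009/18121*1/8 + 2092/18121*1/8 + 3579/18121*1/16 + 2569/18121*3/16 + 5872/18121*3/16 = 2569/18121 = pi_S  (ok)
  4009/18121*1/4 + 2092/18121*1/4 + 3579/18121*1/8 + 2569/18121*3/8 + 5872/18121*1/2 = 5872/18121 = pi_T  (ok)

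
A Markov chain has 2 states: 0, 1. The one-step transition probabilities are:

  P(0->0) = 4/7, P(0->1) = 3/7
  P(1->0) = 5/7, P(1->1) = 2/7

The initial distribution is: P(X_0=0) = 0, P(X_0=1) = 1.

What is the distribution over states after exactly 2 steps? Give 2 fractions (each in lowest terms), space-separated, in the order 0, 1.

Answer: 30/49 19/49

Derivation:
Propagating the distribution step by step (d_{t+1} = d_t * P):
d_0 = (0=0, 1=1)
  d_1[0] = 0*4/7 + 1*5/7 = 5/7
  d_1[1] = 0*3/7 + 1*2/7 = 2/7
d_1 = (0=5/7, 1=2/7)
  d_2[0] = 5/7*4/7 + 2/7*5/7 = 30/49
  d_2[1] = 5/7*3/7 + 2/7*2/7 = 19/49
d_2 = (0=30/49, 1=19/49)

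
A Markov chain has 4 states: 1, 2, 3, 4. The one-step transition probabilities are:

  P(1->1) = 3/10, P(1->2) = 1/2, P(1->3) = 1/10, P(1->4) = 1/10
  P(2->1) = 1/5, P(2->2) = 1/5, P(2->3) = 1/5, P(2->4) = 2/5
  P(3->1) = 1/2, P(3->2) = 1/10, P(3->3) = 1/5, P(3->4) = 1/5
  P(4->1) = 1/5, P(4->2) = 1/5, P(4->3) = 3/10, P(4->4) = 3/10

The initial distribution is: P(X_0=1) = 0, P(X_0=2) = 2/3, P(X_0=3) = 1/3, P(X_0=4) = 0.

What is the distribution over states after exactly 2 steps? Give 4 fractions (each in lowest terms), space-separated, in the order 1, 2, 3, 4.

Propagating the distribution step by step (d_{t+1} = d_t * P):
d_0 = (1=0, 2=2/3, 3=1/3, 4=0)
  d_1[1] = 0*3/10 + 2/3*1/5 + 1/3*1/2 + 0*1/5 = 3/10
  d_1[2] = 0*1/2 + 2/3*1/5 + 1/3*1/10 + 0*1/5 = 1/6
  d_1[3] = 0*1/10 + 2/3*1/5 + 1/3*1/5 + 0*3/10 = 1/5
  d_1[4] = 0*1/10 + 2/3*2/5 + 1/3*1/5 + 0*3/10 = 1/3
d_1 = (1=3/10, 2=1/6, 3=1/5, 4=1/3)
  d_2[1] = 3/10*3/10 + 1/6*1/5 + 1/5*1/2 + 1/3*1/5 = 29/100
  d_2[2] = 3/10*1/2 + 1/6*1/5 + 1/5*1/10 + 1/3*1/5 = 27/100
  d_2[3] = 3/10*1/10 + 1/6*1/5 + 1/5*1/5 + 1/3*3/10 = 61/300
  d_2[4] = 3/10*1/10 + 1/6*2/5 + 1/5*1/5 + 1/3*3/10 = 71/300
d_2 = (1=29/100, 2=27/100, 3=61/300, 4=71/300)

Answer: 29/100 27/100 61/300 71/300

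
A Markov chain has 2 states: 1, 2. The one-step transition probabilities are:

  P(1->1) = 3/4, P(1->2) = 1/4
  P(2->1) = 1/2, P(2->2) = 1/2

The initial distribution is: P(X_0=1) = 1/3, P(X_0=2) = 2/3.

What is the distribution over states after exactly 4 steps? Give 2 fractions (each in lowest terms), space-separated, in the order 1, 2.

Answer: 511/768 257/768

Derivation:
Propagating the distribution step by step (d_{t+1} = d_t * P):
d_0 = (1=1/3, 2=2/3)
  d_1[1] = 1/3*3/4 + 2/3*1/2 = 7/12
  d_1[2] = 1/3*1/4 + 2/3*1/2 = 5/12
d_1 = (1=7/12, 2=5/12)
  d_2[1] = 7/12*3/4 + 5/12*1/2 = 31/48
  d_2[2] = 7/12*1/4 + 5/12*1/2 = 17/48
d_2 = (1=31/48, 2=17/48)
  d_3[1] = 31/48*3/4 + 17/48*1/2 = 127/192
  d_3[2] = 31/48*1/4 + 17/48*1/2 = 65/192
d_3 = (1=127/192, 2=65/192)
  d_4[1] = 127/192*3/4 + 65/192*1/2 = 511/768
  d_4[2] = 127/192*1/4 + 65/192*1/2 = 257/768
d_4 = (1=511/768, 2=257/768)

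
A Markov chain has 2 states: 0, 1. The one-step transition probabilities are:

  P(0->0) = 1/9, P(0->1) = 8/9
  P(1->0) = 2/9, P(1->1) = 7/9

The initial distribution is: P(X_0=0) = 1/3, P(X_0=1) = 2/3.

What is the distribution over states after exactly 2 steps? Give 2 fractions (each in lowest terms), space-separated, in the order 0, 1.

Propagating the distribution step by step (d_{t+1} = d_t * P):
d_0 = (0=1/3, 1=2/3)
  d_1[0] = 1/3*1/9 + 2/3*2/9 = 5/27
  d_1[1] = 1/3*8/9 + 2/3*7/9 = 22/27
d_1 = (0=5/27, 1=22/27)
  d_2[0] = 5/27*1/9 + 22/27*2/9 = 49/243
  d_2[1] = 5/27*8/9 + 22/27*7/9 = 194/243
d_2 = (0=49/243, 1=194/243)

Answer: 49/243 194/243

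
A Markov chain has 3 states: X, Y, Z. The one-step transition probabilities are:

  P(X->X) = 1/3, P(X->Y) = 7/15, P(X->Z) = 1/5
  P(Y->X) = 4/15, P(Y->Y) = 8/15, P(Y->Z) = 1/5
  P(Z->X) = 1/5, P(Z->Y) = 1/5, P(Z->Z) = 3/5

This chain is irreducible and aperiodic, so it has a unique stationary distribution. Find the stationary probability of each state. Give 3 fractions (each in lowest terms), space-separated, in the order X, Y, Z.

Answer: 11/42 17/42 1/3

Derivation:
The stationary distribution satisfies pi = pi * P, i.e.:
  pi_X = 1/3*pi_X + 4/15*pi_Y + 1/5*pi_Z
  pi_Y = 7/15*pi_X + 8/15*pi_Y + 1/5*pi_Z
  pi_Z = 1/5*pi_X + 1/5*pi_Y + 3/5*pi_Z
with normalization: pi_X + pi_Y + pi_Z = 1.

Using the first 2 balance equations plus normalization, the linear system A*pi = b is:
  [-2/3, 4/15, 1/5] . pi = 0
  [7/15, -7/15, 1/5] . pi = 0
  [1, 1, 1] . pi = 1

Solving yields:
  pi_X = 11/42
  pi_Y = 17/42
  pi_Z = 1/3

Verification (pi * P):
  11/42*1/3 + 17/42*4/15 + 1/3*1/5 = 11/42 = pi_X  (ok)
  11/42*7/15 + 17/42*8/15 + 1/3*1/5 = 17/42 = pi_Y  (ok)
  11/42*1/5 + 17/42*1/5 + 1/3*3/5 = 1/3 = pi_Z  (ok)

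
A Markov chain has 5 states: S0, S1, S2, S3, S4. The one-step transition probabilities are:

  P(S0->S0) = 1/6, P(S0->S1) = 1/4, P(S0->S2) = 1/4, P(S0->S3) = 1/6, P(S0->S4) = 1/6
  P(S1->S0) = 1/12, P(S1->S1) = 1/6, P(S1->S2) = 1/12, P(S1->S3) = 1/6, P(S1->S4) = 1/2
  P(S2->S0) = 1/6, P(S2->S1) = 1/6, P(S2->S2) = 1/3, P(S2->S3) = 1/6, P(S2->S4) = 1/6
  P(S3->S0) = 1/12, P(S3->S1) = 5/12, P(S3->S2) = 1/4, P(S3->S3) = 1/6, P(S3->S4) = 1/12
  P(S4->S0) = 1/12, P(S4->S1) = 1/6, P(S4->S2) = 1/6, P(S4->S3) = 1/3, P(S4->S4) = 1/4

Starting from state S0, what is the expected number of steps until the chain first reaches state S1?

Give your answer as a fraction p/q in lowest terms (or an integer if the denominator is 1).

Let h_i = expected steps to first reach S1 from state i.
Boundary: h_S1 = 0.
First-step equations for the other states:
  h_S0 = 1 + 1/6*h_S0 + 1/4*h_S1 + 1/4*h_S2 + 1/6*h_S3 + 1/6*h_S4
  h_S2 = 1 + 1/6*h_S0 + 1/6*h_S1 + 1/3*h_S2 + 1/6*h_S3 + 1/6*h_S4
  h_S3 = 1 + 1/12*h_S0 + 5/12*h_S1 + 1/4*h_S2 + 1/6*h_S3 + 1/12*h_S4
  h_S4 = 1 + 1/12*h_S0 + 1/6*h_S1 + 1/6*h_S2 + 1/3*h_S3 + 1/4*h_S4

Substituting h_S1 = 0 and rearranging gives the linear system (I - Q) h = 1:
  [5/6, -1/4, -1/6, -1/6] . (h_S0, h_S2, h_S3, h_S4) = 1
  [-1/6, 2/3, -1/6, -1/6] . (h_S0, h_S2, h_S3, h_S4) = 1
  [-1/12, -1/4, 5/6, -1/12] . (h_S0, h_S2, h_S3, h_S4) = 1
  [-1/12, -1/6, -1/3, 3/4] . (h_S0, h_S2, h_S3, h_S4) = 1

Solving yields:
  h_S0 = 4422/1093
  h_S2 = 4824/1093
  h_S3 = 3666/1093
  h_S4 = 4650/1093

Starting state is S0, so the expected hitting time is h_S0 = 4422/1093.

Answer: 4422/1093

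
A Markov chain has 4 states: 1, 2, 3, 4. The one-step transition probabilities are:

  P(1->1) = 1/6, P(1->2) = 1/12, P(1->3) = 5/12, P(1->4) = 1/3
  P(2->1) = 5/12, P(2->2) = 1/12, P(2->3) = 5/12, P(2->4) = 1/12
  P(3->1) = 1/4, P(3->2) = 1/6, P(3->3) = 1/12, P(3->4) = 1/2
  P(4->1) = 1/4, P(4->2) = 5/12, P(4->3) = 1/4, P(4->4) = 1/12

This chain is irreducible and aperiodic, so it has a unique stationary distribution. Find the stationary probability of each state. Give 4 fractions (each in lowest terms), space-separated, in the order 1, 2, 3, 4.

Answer: 406/1557 607/3114 145/519 275/1038

Derivation:
The stationary distribution satisfies pi = pi * P, i.e.:
  pi_1 = 1/6*pi_1 + 5/12*pi_2 + 1/4*pi_3 + 1/4*pi_4
  pi_2 = 1/12*pi_1 + 1/12*pi_2 + 1/6*pi_3 + 5/12*pi_4
  pi_3 = 5/12*pi_1 + 5/12*pi_2 + 1/12*pi_3 + 1/4*pi_4
  pi_4 = 1/3*pi_1 + 1/12*pi_2 + 1/2*pi_3 + 1/12*pi_4
with normalization: pi_1 + pi_2 + pi_3 + pi_4 = 1.

Using the first 3 balance equations plus normalization, the linear system A*pi = b is:
  [-5/6, 5/12, 1/4, 1/4] . pi = 0
  [1/12, -11/12, 1/6, 5/12] . pi = 0
  [5/12, 5/12, -11/12, 1/4] . pi = 0
  [1, 1, 1, 1] . pi = 1

Solving yields:
  pi_1 = 406/1557
  pi_2 = 607/3114
  pi_3 = 145/519
  pi_4 = 275/1038

Verification (pi * P):
  406/1557*1/6 + 607/3114*5/12 + 145/519*1/4 + 275/1038*1/4 = 406/1557 = pi_1  (ok)
  406/1557*1/12 + 607/3114*1/12 + 145/519*1/6 + 275/1038*5/12 = 607/3114 = pi_2  (ok)
  406/1557*5/12 + 607/3114*5/12 + 145/519*1/12 + 275/1038*1/4 = 145/519 = pi_3  (ok)
  406/1557*1/3 + 607/3114*1/12 + 145/519*1/2 + 275/1038*1/12 = 275/1038 = pi_4  (ok)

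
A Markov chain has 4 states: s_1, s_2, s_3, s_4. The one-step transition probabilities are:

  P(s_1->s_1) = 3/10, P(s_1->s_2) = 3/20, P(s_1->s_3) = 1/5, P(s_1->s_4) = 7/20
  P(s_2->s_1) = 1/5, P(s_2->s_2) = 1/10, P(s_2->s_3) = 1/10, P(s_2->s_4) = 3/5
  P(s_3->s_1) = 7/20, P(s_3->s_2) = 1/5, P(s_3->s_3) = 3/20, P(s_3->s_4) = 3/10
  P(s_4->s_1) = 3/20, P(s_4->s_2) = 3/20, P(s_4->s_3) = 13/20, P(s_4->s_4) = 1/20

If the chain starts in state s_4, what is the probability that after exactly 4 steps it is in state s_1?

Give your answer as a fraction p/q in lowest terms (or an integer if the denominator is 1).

Computing P^4 by repeated multiplication:
P^1 =
  s_1: [3/10, 3/20, 1/5, 7/20]
  s_2: [1/5, 1/10, 1/10, 3/5]
  s_3: [7/20, 1/5, 3/20, 3/10]
  s_4: [3/20, 3/20, 13/20, 1/20]
P^2 =
  s_1: [97/400, 61/400, 133/400, 109/400]
  s_2: [41/200, 3/20, 91/200, 19/100]
  s_3: [97/400, 59/400, 123/400, 121/400]
  s_4: [31/100, 7/40, 7/40, 17/50]
P^3 =
  s_1: [521/2000, 159/1000, 1163/4000, 1159/4000]
  s_2: [1117/4000, 661/4000, 991/4000, 1231/4000]
  s_3: [1021/4000, 79/500, 153/500, 1123/4000]
  s_4: [961/4000, 3/20, 1307/4000, 283/1000]
P^4 =
  s_1: [10207/40000, 12527/80000, 5999/20000, 23063/80000]
  s_2: [2497/10000, 1233/8000, 12383/40000, 1433/5000]
  s_3: [20591/80000, 787/5000, 23619/80000, 11599/40000]
  s_4: [20711/80000, 12707/80000, 23681/80000, 22901/80000]

(P^4)[s_4 -> s_1] = 20711/80000

Answer: 20711/80000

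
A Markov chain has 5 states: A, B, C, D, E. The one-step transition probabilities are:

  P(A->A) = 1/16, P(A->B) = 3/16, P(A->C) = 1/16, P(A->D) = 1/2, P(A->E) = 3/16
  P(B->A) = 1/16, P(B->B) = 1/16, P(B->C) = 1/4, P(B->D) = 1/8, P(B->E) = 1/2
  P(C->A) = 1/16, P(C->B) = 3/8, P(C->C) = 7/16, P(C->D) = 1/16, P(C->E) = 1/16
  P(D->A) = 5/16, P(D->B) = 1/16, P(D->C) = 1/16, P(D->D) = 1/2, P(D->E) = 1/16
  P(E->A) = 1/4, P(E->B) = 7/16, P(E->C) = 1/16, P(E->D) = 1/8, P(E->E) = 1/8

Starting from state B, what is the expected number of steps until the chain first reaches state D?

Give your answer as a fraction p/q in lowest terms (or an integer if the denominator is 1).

Answer: 69952/10741

Derivation:
Let h_i = expected steps to first reach D from state i.
Boundary: h_D = 0.
First-step equations for the other states:
  h_A = 1 + 1/16*h_A + 3/16*h_B + 1/16*h_C + 1/2*h_D + 3/16*h_E
  h_B = 1 + 1/16*h_A + 1/16*h_B + 1/4*h_C + 1/8*h_D + 1/2*h_E
  h_C = 1 + 1/16*h_A + 3/8*h_B + 7/16*h_C + 1/16*h_D + 1/16*h_E
  h_E = 1 + 1/4*h_A + 7/16*h_B + 1/16*h_C + 1/8*h_D + 1/8*h_E

Substituting h_D = 0 and rearranging gives the linear system (I - Q) h = 1:
  [15/16, -3/16, -1/16, -3/16] . (h_A, h_B, h_C, h_E) = 1
  [-1/16, 15/16, -1/4, -1/2] . (h_A, h_B, h_C, h_E) = 1
  [-1/16, -3/8, 9/16, -1/16] . (h_A, h_B, h_C, h_E) = 1
  [-1/4, -7/16, -1/16, 7/8] . (h_A, h_B, h_C, h_E) = 1

Solving yields:
  h_A = 43696/10741
  h_B = 69952/10741
  h_C = 77840/10741
  h_E = 65296/10741

Starting state is B, so the expected hitting time is h_B = 69952/10741.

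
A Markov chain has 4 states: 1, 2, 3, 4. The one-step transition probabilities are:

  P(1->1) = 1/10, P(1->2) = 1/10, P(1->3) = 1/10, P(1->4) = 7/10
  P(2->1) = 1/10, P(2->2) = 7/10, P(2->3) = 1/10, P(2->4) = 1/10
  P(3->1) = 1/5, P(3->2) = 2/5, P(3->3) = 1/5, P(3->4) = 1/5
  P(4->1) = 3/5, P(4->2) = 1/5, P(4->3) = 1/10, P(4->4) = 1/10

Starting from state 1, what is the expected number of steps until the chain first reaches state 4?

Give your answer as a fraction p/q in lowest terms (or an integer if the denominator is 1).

Let h_i = expected steps to first reach 4 from state i.
Boundary: h_4 = 0.
First-step equations for the other states:
  h_1 = 1 + 1/10*h_1 + 1/10*h_2 + 1/10*h_3 + 7/10*h_4
  h_2 = 1 + 1/10*h_1 + 7/10*h_2 + 1/10*h_3 + 1/10*h_4
  h_3 = 1 + 1/5*h_1 + 2/5*h_2 + 1/5*h_3 + 1/5*h_4

Substituting h_4 = 0 and rearranging gives the linear system (I - Q) h = 1:
  [9/10, -1/10, -1/10] . (h_1, h_2, h_3) = 1
  [-1/10, 3/10, -1/10] . (h_1, h_2, h_3) = 1
  [-1/5, -2/5, 4/5] . (h_1, h_2, h_3) = 1

Solving yields:
  h_1 = 9/4
  h_2 = 45/8
  h_3 = 37/8

Starting state is 1, so the expected hitting time is h_1 = 9/4.

Answer: 9/4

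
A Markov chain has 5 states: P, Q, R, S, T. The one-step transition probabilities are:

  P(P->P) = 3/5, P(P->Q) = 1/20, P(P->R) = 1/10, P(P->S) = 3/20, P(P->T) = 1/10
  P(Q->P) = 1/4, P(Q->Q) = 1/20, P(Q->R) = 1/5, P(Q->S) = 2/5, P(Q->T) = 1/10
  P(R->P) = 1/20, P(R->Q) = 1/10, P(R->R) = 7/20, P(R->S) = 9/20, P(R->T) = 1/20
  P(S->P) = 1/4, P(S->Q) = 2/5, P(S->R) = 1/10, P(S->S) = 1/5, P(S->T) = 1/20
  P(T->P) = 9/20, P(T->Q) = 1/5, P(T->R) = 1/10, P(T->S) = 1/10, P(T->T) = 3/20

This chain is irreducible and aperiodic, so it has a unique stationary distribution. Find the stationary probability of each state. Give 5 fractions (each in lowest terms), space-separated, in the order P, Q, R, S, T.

Answer: 3489/9607 1493/9607 1480/9607 4669/19214 1621/19214

Derivation:
The stationary distribution satisfies pi = pi * P, i.e.:
  pi_P = 3/5*pi_P + 1/4*pi_Q + 1/20*pi_R + 1/4*pi_S + 9/20*pi_T
  pi_Q = 1/20*pi_P + 1/20*pi_Q + 1/10*pi_R + 2/5*pi_S + 1/5*pi_T
  pi_R = 1/10*pi_P + 1/5*pi_Q + 7/20*pi_R + 1/10*pi_S + 1/10*pi_T
  pi_S = 3/20*pi_P + 2/5*pi_Q + 9/20*pi_R + 1/5*pi_S + 1/10*pi_T
  pi_T = 1/10*pi_P + 1/10*pi_Q + 1/20*pi_R + 1/20*pi_S + 3/20*pi_T
with normalization: pi_P + pi_Q + pi_R + pi_S + pi_T = 1.

Using the first 4 balance equations plus normalization, the linear system A*pi = b is:
  [-2/5, 1/4, 1/20, 1/4, 9/20] . pi = 0
  [1/20, -19/20, 1/10, 2/5, 1/5] . pi = 0
  [1/10, 1/5, -13/20, 1/10, 1/10] . pi = 0
  [3/20, 2/5, 9/20, -4/5, 1/10] . pi = 0
  [1, 1, 1, 1, 1] . pi = 1

Solving yields:
  pi_P = 3489/9607
  pi_Q = 1493/9607
  pi_R = 1480/9607
  pi_S = 4669/19214
  pi_T = 1621/19214

Verification (pi * P):
  3489/9607*3/5 + 1493/9607*1/4 + 1480/9607*1/20 + 4669/19214*1/4 + 1621/19214*9/20 = 3489/9607 = pi_P  (ok)
  3489/9607*1/20 + 1493/9607*1/20 + 1480/9607*1/10 + 4669/19214*2/5 + 1621/19214*1/5 = 1493/9607 = pi_Q  (ok)
  3489/9607*1/10 + 1493/9607*1/5 + 1480/9607*7/20 + 4669/19214*1/10 + 1621/19214*1/10 = 1480/9607 = pi_R  (ok)
  3489/9607*3/20 + 1493/9607*2/5 + 1480/9607*9/20 + 4669/19214*1/5 + 1621/19214*1/10 = 4669/19214 = pi_S  (ok)
  3489/9607*1/10 + 1493/9607*1/10 + 1480/9607*1/20 + 4669/19214*1/20 + 1621/19214*3/20 = 1621/19214 = pi_T  (ok)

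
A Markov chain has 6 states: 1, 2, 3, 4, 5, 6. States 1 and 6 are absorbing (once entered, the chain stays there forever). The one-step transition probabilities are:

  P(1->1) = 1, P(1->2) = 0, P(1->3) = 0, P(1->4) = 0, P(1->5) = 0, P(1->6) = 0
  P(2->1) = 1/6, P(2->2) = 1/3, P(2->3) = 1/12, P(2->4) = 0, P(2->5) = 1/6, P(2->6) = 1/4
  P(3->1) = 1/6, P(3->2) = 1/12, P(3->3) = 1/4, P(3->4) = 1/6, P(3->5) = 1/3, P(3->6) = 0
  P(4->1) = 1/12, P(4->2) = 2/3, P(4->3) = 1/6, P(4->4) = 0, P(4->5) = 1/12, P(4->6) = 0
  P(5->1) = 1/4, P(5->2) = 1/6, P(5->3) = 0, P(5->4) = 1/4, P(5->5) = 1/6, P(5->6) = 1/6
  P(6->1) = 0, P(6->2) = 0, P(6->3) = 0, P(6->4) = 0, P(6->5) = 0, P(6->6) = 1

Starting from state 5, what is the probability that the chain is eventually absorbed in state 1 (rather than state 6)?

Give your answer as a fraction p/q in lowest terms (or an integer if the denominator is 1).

Let a_i = P(absorbed in 1 | start in state i).
Boundary conditions: a_1 = 1, a_6 = 0.
For each transient state i, a_i = sum_j P(i->j) * a_j:
  a_2 = 1/6*a_1 + 1/3*a_2 + 1/12*a_3 + 0*a_4 + 1/6*a_5 + 1/4*a_6
  a_3 = 1/6*a_1 + 1/12*a_2 + 1/4*a_3 + 1/6*a_4 + 1/3*a_5 + 0*a_6
  a_4 = 1/12*a_1 + 2/3*a_2 + 1/6*a_3 + 0*a_4 + 1/12*a_5 + 0*a_6
  a_5 = 1/4*a_1 + 1/6*a_2 + 0*a_3 + 1/4*a_4 + 1/6*a_5 + 1/6*a_6

Substituting a_1 = 1 and a_6 = 0, rearrange to (I - Q) a = r where r[i] = P(i -> 1):
  [2/3, -1/12, 0, -1/6] . (a_2, a_3, a_4, a_5) = 1/6
  [-1/12, 3/4, -1/6, -1/3] . (a_2, a_3, a_4, a_5) = 1/6
  [-2/3, -1/6, 1, -1/12] . (a_2, a_3, a_4, a_5) = 1/12
  [-1/6, 0, -1/4, 5/6] . (a_2, a_3, a_4, a_5) = 1/4

Solving yields:
  a_2 = 8/17
  a_3 = 472/731
  a_4 = 403/731
  a_5 = 409/731

Starting state is 5, so the absorption probability is a_5 = 409/731.

Answer: 409/731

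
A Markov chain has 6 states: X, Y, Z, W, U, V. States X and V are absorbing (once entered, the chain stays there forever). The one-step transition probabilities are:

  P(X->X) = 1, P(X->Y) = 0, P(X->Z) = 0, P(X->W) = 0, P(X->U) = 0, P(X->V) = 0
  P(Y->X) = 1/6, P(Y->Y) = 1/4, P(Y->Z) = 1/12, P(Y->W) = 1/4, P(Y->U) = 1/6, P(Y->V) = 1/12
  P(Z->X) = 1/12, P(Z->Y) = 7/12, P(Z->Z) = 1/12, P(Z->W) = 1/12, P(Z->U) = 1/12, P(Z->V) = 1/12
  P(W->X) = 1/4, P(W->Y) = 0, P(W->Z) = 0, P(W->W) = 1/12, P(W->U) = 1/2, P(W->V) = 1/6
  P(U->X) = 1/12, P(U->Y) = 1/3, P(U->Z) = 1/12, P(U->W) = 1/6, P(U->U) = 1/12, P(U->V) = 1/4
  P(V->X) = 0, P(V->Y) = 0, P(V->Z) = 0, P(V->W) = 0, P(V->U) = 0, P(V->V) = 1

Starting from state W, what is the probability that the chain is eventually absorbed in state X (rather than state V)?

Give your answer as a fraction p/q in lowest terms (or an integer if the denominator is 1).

Let a_i = P(absorbed in X | start in state i).
Boundary conditions: a_X = 1, a_V = 0.
For each transient state i, a_i = sum_j P(i->j) * a_j:
  a_Y = 1/6*a_X + 1/4*a_Y + 1/12*a_Z + 1/4*a_W + 1/6*a_U + 1/12*a_V
  a_Z = 1/12*a_X + 7/12*a_Y + 1/12*a_Z + 1/12*a_W + 1/12*a_U + 1/12*a_V
  a_W = 1/4*a_X + 0*a_Y + 0*a_Z + 1/12*a_W + 1/2*a_U + 1/6*a_V
  a_U = 1/12*a_X + 1/3*a_Y + 1/12*a_Z + 1/6*a_W + 1/12*a_U + 1/4*a_V

Substituting a_X = 1 and a_V = 0, rearrange to (I - Q) a = r where r[i] = P(i -> X):
  [3/4, -1/12, -1/4, -1/6] . (a_Y, a_Z, a_W, a_U) = 1/6
  [-7/12, 11/12, -1/12, -1/12] . (a_Y, a_Z, a_W, a_U) = 1/12
  [0, 0, 11/12, -1/2] . (a_Y, a_Z, a_W, a_U) = 1/4
  [-1/3, -1/12, -1/6, 11/12] . (a_Y, a_Z, a_W, a_U) = 1/12

Solving yields:
  a_Y = 1409/2589
  a_Z = 1352/2589
  a_W = 437/863
  a_U = 1109/2589

Starting state is W, so the absorption probability is a_W = 437/863.

Answer: 437/863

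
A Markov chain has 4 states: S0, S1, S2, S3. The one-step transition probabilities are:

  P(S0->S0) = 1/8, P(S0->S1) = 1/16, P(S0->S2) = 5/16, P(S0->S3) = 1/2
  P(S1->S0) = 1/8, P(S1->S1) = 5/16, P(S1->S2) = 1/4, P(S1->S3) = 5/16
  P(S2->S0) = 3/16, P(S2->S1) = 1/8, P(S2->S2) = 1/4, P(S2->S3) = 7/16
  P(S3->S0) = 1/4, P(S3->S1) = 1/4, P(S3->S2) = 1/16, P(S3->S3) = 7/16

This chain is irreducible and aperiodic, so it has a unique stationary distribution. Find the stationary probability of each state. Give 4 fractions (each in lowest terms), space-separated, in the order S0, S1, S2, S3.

The stationary distribution satisfies pi = pi * P, i.e.:
  pi_S0 = 1/8*pi_S0 + 1/8*pi_S1 + 3/16*pi_S2 + 1/4*pi_S3
  pi_S1 = 1/16*pi_S0 + 5/16*pi_S1 + 1/8*pi_S2 + 1/4*pi_S3
  pi_S2 = 5/16*pi_S0 + 1/4*pi_S1 + 1/4*pi_S2 + 1/16*pi_S3
  pi_S3 = 1/2*pi_S0 + 5/16*pi_S1 + 7/16*pi_S2 + 7/16*pi_S3
with normalization: pi_S0 + pi_S1 + pi_S2 + pi_S3 = 1.

Using the first 3 balance equations plus normalization, the linear system A*pi = b is:
  [-7/8, 1/8, 3/16, 1/4] . pi = 0
  [1/16, -11/16, 1/8, 1/4] . pi = 0
  [5/16, 1/4, -3/4, 1/16] . pi = 0
  [1, 1, 1, 1] . pi = 1

Solving yields:
  pi_S0 = 677/3575
  pi_S1 = 731/3575
  pi_S2 = 652/3575
  pi_S3 = 303/715

Verification (pi * P):
  677/3575*1/8 + 731/3575*1/8 + 652/3575*3/16 + 303/715*1/4 = 677/3575 = pi_S0  (ok)
  677/3575*1/16 + 731/3575*5/16 + 652/3575*1/8 + 303/715*1/4 = 731/3575 = pi_S1  (ok)
  677/3575*5/16 + 731/3575*1/4 + 652/3575*1/4 + 303/715*1/16 = 652/3575 = pi_S2  (ok)
  677/3575*1/2 + 731/3575*5/16 + 652/3575*7/16 + 303/715*7/16 = 303/715 = pi_S3  (ok)

Answer: 677/3575 731/3575 652/3575 303/715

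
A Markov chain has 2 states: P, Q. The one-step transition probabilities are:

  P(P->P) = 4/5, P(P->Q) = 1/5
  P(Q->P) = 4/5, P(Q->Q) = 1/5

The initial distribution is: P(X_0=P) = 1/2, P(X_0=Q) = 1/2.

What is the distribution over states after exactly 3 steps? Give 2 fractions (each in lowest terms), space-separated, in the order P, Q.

Answer: 4/5 1/5

Derivation:
Propagating the distribution step by step (d_{t+1} = d_t * P):
d_0 = (P=1/2, Q=1/2)
  d_1[P] = 1/2*4/5 + 1/2*4/5 = 4/5
  d_1[Q] = 1/2*1/5 + 1/2*1/5 = 1/5
d_1 = (P=4/5, Q=1/5)
  d_2[P] = 4/5*4/5 + 1/5*4/5 = 4/5
  d_2[Q] = 4/5*1/5 + 1/5*1/5 = 1/5
d_2 = (P=4/5, Q=1/5)
  d_3[P] = 4/5*4/5 + 1/5*4/5 = 4/5
  d_3[Q] = 4/5*1/5 + 1/5*1/5 = 1/5
d_3 = (P=4/5, Q=1/5)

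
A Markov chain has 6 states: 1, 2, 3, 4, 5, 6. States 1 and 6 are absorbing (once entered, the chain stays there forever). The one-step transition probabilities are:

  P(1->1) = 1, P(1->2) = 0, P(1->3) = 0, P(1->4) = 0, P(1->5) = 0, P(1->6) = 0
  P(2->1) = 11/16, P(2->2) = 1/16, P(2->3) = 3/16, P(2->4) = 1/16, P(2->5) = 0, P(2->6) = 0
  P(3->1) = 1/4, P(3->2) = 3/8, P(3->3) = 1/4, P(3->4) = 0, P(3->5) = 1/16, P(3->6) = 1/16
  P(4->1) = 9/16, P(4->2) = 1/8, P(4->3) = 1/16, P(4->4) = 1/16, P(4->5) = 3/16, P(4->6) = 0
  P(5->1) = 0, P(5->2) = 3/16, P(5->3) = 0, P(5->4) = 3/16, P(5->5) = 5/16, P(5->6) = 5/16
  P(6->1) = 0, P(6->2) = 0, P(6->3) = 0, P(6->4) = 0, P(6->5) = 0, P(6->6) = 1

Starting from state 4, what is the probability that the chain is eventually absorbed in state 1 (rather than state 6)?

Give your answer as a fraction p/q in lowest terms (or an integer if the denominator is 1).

Let a_i = P(absorbed in 1 | start in state i).
Boundary conditions: a_1 = 1, a_6 = 0.
For each transient state i, a_i = sum_j P(i->j) * a_j:
  a_2 = 11/16*a_1 + 1/16*a_2 + 3/16*a_3 + 1/16*a_4 + 0*a_5 + 0*a_6
  a_3 = 1/4*a_1 + 3/8*a_2 + 1/4*a_3 + 0*a_4 + 1/16*a_5 + 1/16*a_6
  a_4 = 9/16*a_1 + 1/8*a_2 + 1/16*a_3 + 1/16*a_4 + 3/16*a_5 + 0*a_6
  a_5 = 0*a_1 + 3/16*a_2 + 0*a_3 + 3/16*a_4 + 5/16*a_5 + 5/16*a_6

Substituting a_1 = 1 and a_6 = 0, rearrange to (I - Q) a = r where r[i] = P(i -> 1):
  [15/16, -3/16, -1/16, 0] . (a_2, a_3, a_4, a_5) = 11/16
  [-3/8, 3/4, 0, -1/16] . (a_2, a_3, a_4, a_5) = 1/4
  [-1/8, -1/16, 15/16, -3/16] . (a_2, a_3, a_4, a_5) = 9/16
  [-3/16, 0, -3/16, 11/16] . (a_2, a_3, a_4, a_5) = 0

Solving yields:
  a_2 = 3392/3519
  a_3 = 3017/3519
  a_4 = 1040/1173
  a_5 = 592/1173

Starting state is 4, so the absorption probability is a_4 = 1040/1173.

Answer: 1040/1173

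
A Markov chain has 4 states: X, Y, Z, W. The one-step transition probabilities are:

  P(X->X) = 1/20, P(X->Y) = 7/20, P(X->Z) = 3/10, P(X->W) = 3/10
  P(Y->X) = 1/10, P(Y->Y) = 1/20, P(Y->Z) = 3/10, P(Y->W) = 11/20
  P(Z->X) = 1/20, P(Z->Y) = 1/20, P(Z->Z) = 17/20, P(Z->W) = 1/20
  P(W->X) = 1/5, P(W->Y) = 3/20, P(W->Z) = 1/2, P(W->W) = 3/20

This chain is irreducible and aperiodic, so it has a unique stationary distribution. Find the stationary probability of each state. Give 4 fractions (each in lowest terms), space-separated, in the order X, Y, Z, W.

Answer: 225/3101 521/6202 2236/3101 759/6202

Derivation:
The stationary distribution satisfies pi = pi * P, i.e.:
  pi_X = 1/20*pi_X + 1/10*pi_Y + 1/20*pi_Z + 1/5*pi_W
  pi_Y = 7/20*pi_X + 1/20*pi_Y + 1/20*pi_Z + 3/20*pi_W
  pi_Z = 3/10*pi_X + 3/10*pi_Y + 17/20*pi_Z + 1/2*pi_W
  pi_W = 3/10*pi_X + 11/20*pi_Y + 1/20*pi_Z + 3/20*pi_W
with normalization: pi_X + pi_Y + pi_Z + pi_W = 1.

Using the first 3 balance equations plus normalization, the linear system A*pi = b is:
  [-19/20, 1/10, 1/20, 1/5] . pi = 0
  [7/20, -19/20, 1/20, 3/20] . pi = 0
  [3/10, 3/10, -3/20, 1/2] . pi = 0
  [1, 1, 1, 1] . pi = 1

Solving yields:
  pi_X = 225/3101
  pi_Y = 521/6202
  pi_Z = 2236/3101
  pi_W = 759/6202

Verification (pi * P):
  225/3101*1/20 + 521/6202*1/10 + 2236/3101*1/20 + 759/6202*1/5 = 225/3101 = pi_X  (ok)
  225/3101*7/20 + 521/6202*1/20 + 2236/3101*1/20 + 759/6202*3/20 = 521/6202 = pi_Y  (ok)
  225/3101*3/10 + 521/6202*3/10 + 2236/3101*17/20 + 759/6202*1/2 = 2236/3101 = pi_Z  (ok)
  225/3101*3/10 + 521/6202*11/20 + 2236/3101*1/20 + 759/6202*3/20 = 759/6202 = pi_W  (ok)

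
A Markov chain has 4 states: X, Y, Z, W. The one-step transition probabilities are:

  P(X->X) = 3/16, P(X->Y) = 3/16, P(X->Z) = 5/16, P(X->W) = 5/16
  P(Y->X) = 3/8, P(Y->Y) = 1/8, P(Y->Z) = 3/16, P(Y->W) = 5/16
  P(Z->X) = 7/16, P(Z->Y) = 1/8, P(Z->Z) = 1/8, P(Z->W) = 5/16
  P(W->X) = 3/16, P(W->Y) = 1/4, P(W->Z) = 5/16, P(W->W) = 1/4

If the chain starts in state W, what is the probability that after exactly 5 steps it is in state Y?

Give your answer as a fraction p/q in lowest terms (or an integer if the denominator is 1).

Answer: 47059/262144

Derivation:
Computing P^5 by repeated multiplication:
P^1 =
  X: [3/16, 3/16, 5/16, 5/16]
  Y: [3/8, 1/8, 3/16, 5/16]
  Z: [7/16, 1/8, 1/8, 5/16]
  W: [3/16, 1/4, 5/16, 1/4]
P^2 =
  X: [77/256, 45/256, 59/256, 75/256]
  Y: [33/128, 3/16, 67/256, 75/256]
  Z: [31/128, 49/256, 35/128, 75/256]
  W: [5/16, 43/256, 57/256, 19/64]
P^3 =
  X: [1139/4096, 739/4096, 1013/4096, 1205/4096]
  Y: [295/1024, 91/512, 983/4096, 1205/4096]
  Z: [1195/4096, 181/1024, 243/1024, 1205/4096]
  W: [1125/4096, 93/512, 1023/4096, 301/1024]
P^4 =
  X: [18557/65536, 11741/65536, 15963/65536, 19275/65536]
  Y: [4601/16384, 5891/32768, 16075/65536, 19275/65536]
  Z: [4587/16384, 11797/65536, 4029/16384, 19275/65536]
  W: [4653/16384, 11725/65536, 15923/65536, 4819/16384]
P^5 =
  X: [295683/1048576, 188179/1048576, 256309/1048576, 308405/1048576]
  Y: [148127/524288, 94013/524288, 255891/1048576, 308405/1048576]
  Z: [296463/1048576, 93985/524288, 127869/524288, 308405/1048576]
  W: [295475/1048576, 47059/262144, 256461/1048576, 77101/262144]

(P^5)[W -> Y] = 47059/262144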